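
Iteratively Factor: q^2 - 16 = (q + 4)*(q - 4)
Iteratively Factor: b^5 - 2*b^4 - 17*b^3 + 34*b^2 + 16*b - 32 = (b - 2)*(b^4 - 17*b^2 + 16) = (b - 4)*(b - 2)*(b^3 + 4*b^2 - b - 4) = (b - 4)*(b - 2)*(b - 1)*(b^2 + 5*b + 4) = (b - 4)*(b - 2)*(b - 1)*(b + 1)*(b + 4)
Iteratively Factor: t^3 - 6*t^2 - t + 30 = (t - 5)*(t^2 - t - 6) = (t - 5)*(t + 2)*(t - 3)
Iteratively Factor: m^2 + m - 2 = (m - 1)*(m + 2)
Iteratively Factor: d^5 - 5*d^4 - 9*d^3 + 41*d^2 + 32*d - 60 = (d + 2)*(d^4 - 7*d^3 + 5*d^2 + 31*d - 30) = (d + 2)^2*(d^3 - 9*d^2 + 23*d - 15) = (d - 1)*(d + 2)^2*(d^2 - 8*d + 15) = (d - 3)*(d - 1)*(d + 2)^2*(d - 5)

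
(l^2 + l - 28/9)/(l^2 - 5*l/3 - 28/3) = (l - 4/3)/(l - 4)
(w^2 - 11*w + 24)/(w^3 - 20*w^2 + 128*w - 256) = (w - 3)/(w^2 - 12*w + 32)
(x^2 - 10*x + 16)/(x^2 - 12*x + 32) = (x - 2)/(x - 4)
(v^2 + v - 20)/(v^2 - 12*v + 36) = (v^2 + v - 20)/(v^2 - 12*v + 36)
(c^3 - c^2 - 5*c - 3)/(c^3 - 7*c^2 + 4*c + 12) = (c^2 - 2*c - 3)/(c^2 - 8*c + 12)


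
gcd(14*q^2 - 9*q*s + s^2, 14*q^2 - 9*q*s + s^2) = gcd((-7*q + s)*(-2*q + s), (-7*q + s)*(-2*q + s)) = 14*q^2 - 9*q*s + s^2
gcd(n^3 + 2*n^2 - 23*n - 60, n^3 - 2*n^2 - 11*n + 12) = n + 3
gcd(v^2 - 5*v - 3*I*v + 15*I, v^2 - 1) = 1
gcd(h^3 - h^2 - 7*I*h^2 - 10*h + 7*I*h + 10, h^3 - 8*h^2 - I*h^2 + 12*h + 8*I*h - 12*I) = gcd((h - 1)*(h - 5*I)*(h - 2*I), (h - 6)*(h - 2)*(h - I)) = 1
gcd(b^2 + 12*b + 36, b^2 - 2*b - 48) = b + 6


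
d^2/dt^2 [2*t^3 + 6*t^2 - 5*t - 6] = 12*t + 12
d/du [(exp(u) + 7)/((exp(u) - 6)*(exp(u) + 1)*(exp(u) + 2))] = 2*(-exp(3*u) - 9*exp(2*u) + 21*exp(u) + 50)*exp(u)/(exp(6*u) - 6*exp(5*u) - 23*exp(4*u) + 72*exp(3*u) + 328*exp(2*u) + 384*exp(u) + 144)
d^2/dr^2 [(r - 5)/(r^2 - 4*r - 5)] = 2/(r^3 + 3*r^2 + 3*r + 1)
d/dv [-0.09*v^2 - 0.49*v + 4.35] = -0.18*v - 0.49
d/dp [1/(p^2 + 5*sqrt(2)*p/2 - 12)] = 2*(-4*p - 5*sqrt(2))/(2*p^2 + 5*sqrt(2)*p - 24)^2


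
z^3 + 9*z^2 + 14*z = z*(z + 2)*(z + 7)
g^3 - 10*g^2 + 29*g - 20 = (g - 5)*(g - 4)*(g - 1)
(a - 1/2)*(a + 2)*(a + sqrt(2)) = a^3 + sqrt(2)*a^2 + 3*a^2/2 - a + 3*sqrt(2)*a/2 - sqrt(2)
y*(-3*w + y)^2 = 9*w^2*y - 6*w*y^2 + y^3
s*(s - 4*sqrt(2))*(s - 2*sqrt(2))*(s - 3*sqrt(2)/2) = s^4 - 15*sqrt(2)*s^3/2 + 34*s^2 - 24*sqrt(2)*s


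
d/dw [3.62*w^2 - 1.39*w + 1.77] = 7.24*w - 1.39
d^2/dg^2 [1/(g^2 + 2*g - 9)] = 2*(-g^2 - 2*g + 4*(g + 1)^2 + 9)/(g^2 + 2*g - 9)^3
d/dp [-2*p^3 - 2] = -6*p^2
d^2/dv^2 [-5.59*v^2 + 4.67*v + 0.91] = -11.1800000000000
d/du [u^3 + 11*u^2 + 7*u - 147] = 3*u^2 + 22*u + 7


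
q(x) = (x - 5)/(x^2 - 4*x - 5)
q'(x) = (4 - 2*x)*(x - 5)/(x^2 - 4*x - 5)^2 + 1/(x^2 - 4*x - 5) = -1/(x^2 + 2*x + 1)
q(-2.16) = -0.86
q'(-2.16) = -0.74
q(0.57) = 0.64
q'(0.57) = -0.41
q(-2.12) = -0.89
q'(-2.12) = -0.80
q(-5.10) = -0.24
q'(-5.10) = -0.06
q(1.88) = 0.35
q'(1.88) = -0.12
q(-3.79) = -0.36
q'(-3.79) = -0.13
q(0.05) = 0.95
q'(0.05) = -0.91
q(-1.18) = -5.56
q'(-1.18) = -30.86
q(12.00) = 0.08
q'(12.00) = -0.00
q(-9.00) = -0.12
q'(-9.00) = -0.02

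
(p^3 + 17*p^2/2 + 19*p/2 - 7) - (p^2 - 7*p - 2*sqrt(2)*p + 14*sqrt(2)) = p^3 + 15*p^2/2 + 2*sqrt(2)*p + 33*p/2 - 14*sqrt(2) - 7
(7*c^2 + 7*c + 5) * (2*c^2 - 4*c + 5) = 14*c^4 - 14*c^3 + 17*c^2 + 15*c + 25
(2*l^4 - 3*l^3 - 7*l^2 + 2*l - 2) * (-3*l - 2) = -6*l^5 + 5*l^4 + 27*l^3 + 8*l^2 + 2*l + 4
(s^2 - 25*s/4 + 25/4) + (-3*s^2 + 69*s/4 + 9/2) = -2*s^2 + 11*s + 43/4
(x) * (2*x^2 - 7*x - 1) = 2*x^3 - 7*x^2 - x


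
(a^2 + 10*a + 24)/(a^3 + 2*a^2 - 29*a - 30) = (a + 4)/(a^2 - 4*a - 5)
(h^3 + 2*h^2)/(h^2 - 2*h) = h*(h + 2)/(h - 2)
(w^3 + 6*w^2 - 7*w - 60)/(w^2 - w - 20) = (w^2 + 2*w - 15)/(w - 5)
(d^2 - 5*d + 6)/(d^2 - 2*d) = (d - 3)/d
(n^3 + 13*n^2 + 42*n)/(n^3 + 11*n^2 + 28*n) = (n + 6)/(n + 4)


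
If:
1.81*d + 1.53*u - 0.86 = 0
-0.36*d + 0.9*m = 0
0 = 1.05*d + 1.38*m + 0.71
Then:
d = -0.44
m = -0.18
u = 1.09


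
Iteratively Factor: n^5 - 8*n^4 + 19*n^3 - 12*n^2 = (n)*(n^4 - 8*n^3 + 19*n^2 - 12*n) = n^2*(n^3 - 8*n^2 + 19*n - 12) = n^2*(n - 1)*(n^2 - 7*n + 12) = n^2*(n - 3)*(n - 1)*(n - 4)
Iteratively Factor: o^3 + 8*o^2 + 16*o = (o + 4)*(o^2 + 4*o) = o*(o + 4)*(o + 4)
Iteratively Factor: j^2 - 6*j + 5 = (j - 1)*(j - 5)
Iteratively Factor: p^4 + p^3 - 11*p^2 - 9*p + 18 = (p - 1)*(p^3 + 2*p^2 - 9*p - 18) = (p - 3)*(p - 1)*(p^2 + 5*p + 6) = (p - 3)*(p - 1)*(p + 3)*(p + 2)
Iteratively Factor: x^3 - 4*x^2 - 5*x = (x + 1)*(x^2 - 5*x) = (x - 5)*(x + 1)*(x)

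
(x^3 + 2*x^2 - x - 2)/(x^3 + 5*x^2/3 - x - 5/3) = 3*(x + 2)/(3*x + 5)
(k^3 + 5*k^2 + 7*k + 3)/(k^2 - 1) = (k^2 + 4*k + 3)/(k - 1)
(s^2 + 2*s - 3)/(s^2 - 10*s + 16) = (s^2 + 2*s - 3)/(s^2 - 10*s + 16)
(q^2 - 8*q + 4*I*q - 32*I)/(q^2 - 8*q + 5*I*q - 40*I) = (q + 4*I)/(q + 5*I)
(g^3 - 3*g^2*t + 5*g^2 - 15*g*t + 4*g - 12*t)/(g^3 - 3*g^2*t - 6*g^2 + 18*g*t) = (g^2 + 5*g + 4)/(g*(g - 6))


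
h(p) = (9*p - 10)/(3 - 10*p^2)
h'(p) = 20*p*(9*p - 10)/(3 - 10*p^2)^2 + 9/(3 - 10*p^2)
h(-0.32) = -6.52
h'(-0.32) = 25.67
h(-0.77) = 5.78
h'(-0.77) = 27.32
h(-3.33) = 0.37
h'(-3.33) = 0.15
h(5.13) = -0.14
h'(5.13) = 0.02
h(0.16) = -3.12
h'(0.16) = -0.36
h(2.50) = -0.21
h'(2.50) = 0.03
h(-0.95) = 3.08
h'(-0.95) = 8.22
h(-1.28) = 1.61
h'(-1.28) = 2.40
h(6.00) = -0.12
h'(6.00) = 0.02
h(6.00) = -0.12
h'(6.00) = 0.02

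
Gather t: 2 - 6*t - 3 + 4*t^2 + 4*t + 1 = 4*t^2 - 2*t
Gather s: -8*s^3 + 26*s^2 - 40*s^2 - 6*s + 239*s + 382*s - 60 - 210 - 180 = -8*s^3 - 14*s^2 + 615*s - 450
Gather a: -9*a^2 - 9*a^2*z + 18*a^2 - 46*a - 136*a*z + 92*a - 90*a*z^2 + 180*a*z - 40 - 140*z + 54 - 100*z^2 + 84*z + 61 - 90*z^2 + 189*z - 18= a^2*(9 - 9*z) + a*(-90*z^2 + 44*z + 46) - 190*z^2 + 133*z + 57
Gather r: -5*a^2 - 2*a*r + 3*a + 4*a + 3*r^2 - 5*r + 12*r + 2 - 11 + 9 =-5*a^2 + 7*a + 3*r^2 + r*(7 - 2*a)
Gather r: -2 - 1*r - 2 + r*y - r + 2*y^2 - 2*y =r*(y - 2) + 2*y^2 - 2*y - 4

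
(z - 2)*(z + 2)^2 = z^3 + 2*z^2 - 4*z - 8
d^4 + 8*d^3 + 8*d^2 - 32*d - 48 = (d - 2)*(d + 2)^2*(d + 6)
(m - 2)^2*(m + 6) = m^3 + 2*m^2 - 20*m + 24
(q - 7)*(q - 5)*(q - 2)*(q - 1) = q^4 - 15*q^3 + 73*q^2 - 129*q + 70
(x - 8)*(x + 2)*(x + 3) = x^3 - 3*x^2 - 34*x - 48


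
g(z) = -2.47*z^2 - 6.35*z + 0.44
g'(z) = -4.94*z - 6.35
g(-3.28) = -5.31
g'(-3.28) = 9.85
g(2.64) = -33.54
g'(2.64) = -19.39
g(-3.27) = -5.21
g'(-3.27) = 9.80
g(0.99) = -8.27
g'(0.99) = -11.24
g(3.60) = -54.43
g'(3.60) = -24.13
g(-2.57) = 0.45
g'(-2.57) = 6.35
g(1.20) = -10.74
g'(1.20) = -12.28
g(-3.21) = -4.63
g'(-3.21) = 9.51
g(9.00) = -256.78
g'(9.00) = -50.81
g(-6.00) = -50.38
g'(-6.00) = 23.29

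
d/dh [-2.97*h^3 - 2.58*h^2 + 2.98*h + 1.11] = -8.91*h^2 - 5.16*h + 2.98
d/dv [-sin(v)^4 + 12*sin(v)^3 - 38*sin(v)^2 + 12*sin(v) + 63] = 4*(-sin(v)^3 + 9*sin(v)^2 - 19*sin(v) + 3)*cos(v)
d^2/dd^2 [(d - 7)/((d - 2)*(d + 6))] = 2*(d^3 - 21*d^2 - 48*d - 148)/(d^6 + 12*d^5 + 12*d^4 - 224*d^3 - 144*d^2 + 1728*d - 1728)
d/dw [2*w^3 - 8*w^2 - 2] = 2*w*(3*w - 8)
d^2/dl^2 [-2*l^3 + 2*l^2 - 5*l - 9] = 4 - 12*l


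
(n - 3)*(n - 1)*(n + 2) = n^3 - 2*n^2 - 5*n + 6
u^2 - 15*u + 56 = (u - 8)*(u - 7)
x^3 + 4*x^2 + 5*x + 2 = (x + 1)^2*(x + 2)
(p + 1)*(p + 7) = p^2 + 8*p + 7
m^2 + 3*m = m*(m + 3)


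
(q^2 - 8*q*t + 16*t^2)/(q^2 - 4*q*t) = (q - 4*t)/q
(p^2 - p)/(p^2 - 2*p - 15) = p*(1 - p)/(-p^2 + 2*p + 15)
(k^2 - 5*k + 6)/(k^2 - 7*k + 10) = (k - 3)/(k - 5)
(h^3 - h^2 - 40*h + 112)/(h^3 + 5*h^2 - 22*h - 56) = (h - 4)/(h + 2)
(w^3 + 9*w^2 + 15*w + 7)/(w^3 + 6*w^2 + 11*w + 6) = (w^2 + 8*w + 7)/(w^2 + 5*w + 6)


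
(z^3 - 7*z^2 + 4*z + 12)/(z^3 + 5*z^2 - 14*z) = (z^2 - 5*z - 6)/(z*(z + 7))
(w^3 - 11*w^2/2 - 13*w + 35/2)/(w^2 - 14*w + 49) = (2*w^2 + 3*w - 5)/(2*(w - 7))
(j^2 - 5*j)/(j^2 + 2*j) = (j - 5)/(j + 2)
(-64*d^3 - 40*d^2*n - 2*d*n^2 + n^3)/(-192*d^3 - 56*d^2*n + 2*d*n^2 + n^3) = (2*d + n)/(6*d + n)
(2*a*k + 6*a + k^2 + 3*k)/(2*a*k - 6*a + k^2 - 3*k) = (k + 3)/(k - 3)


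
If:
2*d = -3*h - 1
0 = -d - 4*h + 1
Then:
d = -7/5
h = 3/5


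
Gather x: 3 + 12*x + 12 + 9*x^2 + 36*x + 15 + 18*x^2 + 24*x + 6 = 27*x^2 + 72*x + 36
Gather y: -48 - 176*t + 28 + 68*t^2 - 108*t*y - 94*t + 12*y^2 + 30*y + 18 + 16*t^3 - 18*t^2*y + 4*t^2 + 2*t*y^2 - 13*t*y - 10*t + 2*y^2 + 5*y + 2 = 16*t^3 + 72*t^2 - 280*t + y^2*(2*t + 14) + y*(-18*t^2 - 121*t + 35)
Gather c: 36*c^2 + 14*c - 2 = 36*c^2 + 14*c - 2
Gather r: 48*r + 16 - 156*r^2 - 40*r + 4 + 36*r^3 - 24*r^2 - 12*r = 36*r^3 - 180*r^2 - 4*r + 20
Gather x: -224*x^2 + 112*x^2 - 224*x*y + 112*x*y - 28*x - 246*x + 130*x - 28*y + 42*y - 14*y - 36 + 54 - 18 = -112*x^2 + x*(-112*y - 144)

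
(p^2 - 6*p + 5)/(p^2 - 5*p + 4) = (p - 5)/(p - 4)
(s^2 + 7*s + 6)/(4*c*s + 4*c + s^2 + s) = (s + 6)/(4*c + s)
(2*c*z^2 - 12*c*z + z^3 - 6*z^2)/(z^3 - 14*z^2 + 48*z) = (2*c + z)/(z - 8)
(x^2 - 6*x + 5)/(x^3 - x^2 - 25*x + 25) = 1/(x + 5)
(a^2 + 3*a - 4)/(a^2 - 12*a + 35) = (a^2 + 3*a - 4)/(a^2 - 12*a + 35)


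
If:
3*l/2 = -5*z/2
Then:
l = -5*z/3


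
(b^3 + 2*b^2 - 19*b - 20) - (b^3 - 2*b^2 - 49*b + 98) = 4*b^2 + 30*b - 118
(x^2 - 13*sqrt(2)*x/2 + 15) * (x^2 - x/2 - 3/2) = x^4 - 13*sqrt(2)*x^3/2 - x^3/2 + 13*sqrt(2)*x^2/4 + 27*x^2/2 - 15*x/2 + 39*sqrt(2)*x/4 - 45/2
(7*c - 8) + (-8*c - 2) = -c - 10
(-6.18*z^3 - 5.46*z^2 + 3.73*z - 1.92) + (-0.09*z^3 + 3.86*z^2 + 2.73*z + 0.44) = -6.27*z^3 - 1.6*z^2 + 6.46*z - 1.48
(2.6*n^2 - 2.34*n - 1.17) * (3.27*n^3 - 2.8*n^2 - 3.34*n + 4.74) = 8.502*n^5 - 14.9318*n^4 - 5.9579*n^3 + 23.4156*n^2 - 7.1838*n - 5.5458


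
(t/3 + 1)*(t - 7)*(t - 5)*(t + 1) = t^4/3 - 8*t^3/3 - 10*t^2/3 + 104*t/3 + 35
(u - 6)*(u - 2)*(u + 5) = u^3 - 3*u^2 - 28*u + 60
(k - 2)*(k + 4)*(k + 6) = k^3 + 8*k^2 + 4*k - 48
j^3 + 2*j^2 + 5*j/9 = j*(j + 1/3)*(j + 5/3)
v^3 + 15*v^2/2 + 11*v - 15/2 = (v - 1/2)*(v + 3)*(v + 5)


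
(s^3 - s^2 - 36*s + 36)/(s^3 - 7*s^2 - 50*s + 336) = (s^2 + 5*s - 6)/(s^2 - s - 56)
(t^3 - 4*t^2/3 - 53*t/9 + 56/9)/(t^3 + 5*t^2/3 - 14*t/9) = (3*t^2 - 11*t + 8)/(t*(3*t - 2))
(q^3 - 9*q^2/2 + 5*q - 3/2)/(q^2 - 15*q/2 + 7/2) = (q^2 - 4*q + 3)/(q - 7)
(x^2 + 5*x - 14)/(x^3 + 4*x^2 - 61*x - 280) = (x - 2)/(x^2 - 3*x - 40)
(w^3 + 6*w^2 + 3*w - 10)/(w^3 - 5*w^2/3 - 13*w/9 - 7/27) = 27*(-w^3 - 6*w^2 - 3*w + 10)/(-27*w^3 + 45*w^2 + 39*w + 7)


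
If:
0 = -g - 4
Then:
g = -4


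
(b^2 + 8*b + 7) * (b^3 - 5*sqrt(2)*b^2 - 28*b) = b^5 - 5*sqrt(2)*b^4 + 8*b^4 - 40*sqrt(2)*b^3 - 21*b^3 - 224*b^2 - 35*sqrt(2)*b^2 - 196*b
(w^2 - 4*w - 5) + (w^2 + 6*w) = 2*w^2 + 2*w - 5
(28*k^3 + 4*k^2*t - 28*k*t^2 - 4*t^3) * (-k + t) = -28*k^4 + 24*k^3*t + 32*k^2*t^2 - 24*k*t^3 - 4*t^4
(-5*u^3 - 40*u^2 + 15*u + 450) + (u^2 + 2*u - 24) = -5*u^3 - 39*u^2 + 17*u + 426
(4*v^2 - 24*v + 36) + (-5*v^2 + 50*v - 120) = -v^2 + 26*v - 84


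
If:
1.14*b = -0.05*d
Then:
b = -0.043859649122807*d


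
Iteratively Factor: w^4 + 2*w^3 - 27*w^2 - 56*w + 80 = (w - 5)*(w^3 + 7*w^2 + 8*w - 16) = (w - 5)*(w + 4)*(w^2 + 3*w - 4) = (w - 5)*(w - 1)*(w + 4)*(w + 4)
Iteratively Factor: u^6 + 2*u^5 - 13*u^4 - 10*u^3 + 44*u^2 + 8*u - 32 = (u + 2)*(u^5 - 13*u^3 + 16*u^2 + 12*u - 16) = (u + 1)*(u + 2)*(u^4 - u^3 - 12*u^2 + 28*u - 16) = (u - 1)*(u + 1)*(u + 2)*(u^3 - 12*u + 16) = (u - 1)*(u + 1)*(u + 2)*(u + 4)*(u^2 - 4*u + 4) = (u - 2)*(u - 1)*(u + 1)*(u + 2)*(u + 4)*(u - 2)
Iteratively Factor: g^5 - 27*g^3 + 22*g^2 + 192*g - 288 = (g - 2)*(g^4 + 2*g^3 - 23*g^2 - 24*g + 144) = (g - 3)*(g - 2)*(g^3 + 5*g^2 - 8*g - 48) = (g - 3)^2*(g - 2)*(g^2 + 8*g + 16) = (g - 3)^2*(g - 2)*(g + 4)*(g + 4)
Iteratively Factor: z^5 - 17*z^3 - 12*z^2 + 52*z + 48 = (z + 2)*(z^4 - 2*z^3 - 13*z^2 + 14*z + 24) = (z - 2)*(z + 2)*(z^3 - 13*z - 12) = (z - 2)*(z + 2)*(z + 3)*(z^2 - 3*z - 4) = (z - 4)*(z - 2)*(z + 2)*(z + 3)*(z + 1)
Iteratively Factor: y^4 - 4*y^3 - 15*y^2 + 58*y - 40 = (y - 2)*(y^3 - 2*y^2 - 19*y + 20) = (y - 2)*(y + 4)*(y^2 - 6*y + 5) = (y - 5)*(y - 2)*(y + 4)*(y - 1)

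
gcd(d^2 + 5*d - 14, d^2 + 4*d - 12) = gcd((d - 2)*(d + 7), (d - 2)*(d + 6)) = d - 2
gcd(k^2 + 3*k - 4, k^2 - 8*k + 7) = k - 1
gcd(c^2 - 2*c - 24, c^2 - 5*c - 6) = c - 6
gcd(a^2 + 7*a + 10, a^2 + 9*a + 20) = a + 5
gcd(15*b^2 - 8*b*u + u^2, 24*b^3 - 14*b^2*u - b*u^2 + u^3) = -3*b + u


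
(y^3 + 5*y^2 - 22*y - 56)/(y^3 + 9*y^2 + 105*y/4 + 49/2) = 4*(y^2 + 3*y - 28)/(4*y^2 + 28*y + 49)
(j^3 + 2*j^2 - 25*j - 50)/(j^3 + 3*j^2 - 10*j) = (j^2 - 3*j - 10)/(j*(j - 2))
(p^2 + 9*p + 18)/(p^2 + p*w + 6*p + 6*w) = (p + 3)/(p + w)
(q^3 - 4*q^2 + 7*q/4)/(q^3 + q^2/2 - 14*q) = (q - 1/2)/(q + 4)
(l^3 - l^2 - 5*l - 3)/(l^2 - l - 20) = (-l^3 + l^2 + 5*l + 3)/(-l^2 + l + 20)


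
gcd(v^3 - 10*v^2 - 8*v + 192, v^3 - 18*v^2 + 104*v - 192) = v^2 - 14*v + 48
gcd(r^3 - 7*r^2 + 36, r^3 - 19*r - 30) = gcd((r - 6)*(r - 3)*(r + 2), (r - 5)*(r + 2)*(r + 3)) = r + 2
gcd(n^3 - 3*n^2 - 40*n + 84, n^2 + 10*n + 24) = n + 6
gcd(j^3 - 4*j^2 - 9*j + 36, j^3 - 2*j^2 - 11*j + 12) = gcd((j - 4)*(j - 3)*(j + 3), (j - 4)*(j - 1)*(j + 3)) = j^2 - j - 12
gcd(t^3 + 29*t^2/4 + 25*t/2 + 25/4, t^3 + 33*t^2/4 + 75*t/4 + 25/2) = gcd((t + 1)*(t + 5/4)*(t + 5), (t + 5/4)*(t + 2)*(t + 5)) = t^2 + 25*t/4 + 25/4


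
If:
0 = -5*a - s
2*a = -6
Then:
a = -3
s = 15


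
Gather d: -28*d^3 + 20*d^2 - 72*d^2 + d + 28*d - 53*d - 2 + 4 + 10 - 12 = -28*d^3 - 52*d^2 - 24*d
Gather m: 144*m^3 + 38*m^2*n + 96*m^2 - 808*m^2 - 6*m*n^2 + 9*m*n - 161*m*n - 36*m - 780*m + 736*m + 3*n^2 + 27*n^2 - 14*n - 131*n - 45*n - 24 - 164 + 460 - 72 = 144*m^3 + m^2*(38*n - 712) + m*(-6*n^2 - 152*n - 80) + 30*n^2 - 190*n + 200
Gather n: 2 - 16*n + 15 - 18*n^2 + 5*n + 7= -18*n^2 - 11*n + 24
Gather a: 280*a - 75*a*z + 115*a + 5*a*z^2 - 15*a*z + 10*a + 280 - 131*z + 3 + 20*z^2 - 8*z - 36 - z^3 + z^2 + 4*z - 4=a*(5*z^2 - 90*z + 405) - z^3 + 21*z^2 - 135*z + 243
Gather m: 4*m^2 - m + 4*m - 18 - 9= 4*m^2 + 3*m - 27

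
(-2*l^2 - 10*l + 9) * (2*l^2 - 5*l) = -4*l^4 - 10*l^3 + 68*l^2 - 45*l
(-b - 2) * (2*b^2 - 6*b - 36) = -2*b^3 + 2*b^2 + 48*b + 72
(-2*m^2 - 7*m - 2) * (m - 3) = -2*m^3 - m^2 + 19*m + 6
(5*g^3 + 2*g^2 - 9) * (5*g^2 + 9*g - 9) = 25*g^5 + 55*g^4 - 27*g^3 - 63*g^2 - 81*g + 81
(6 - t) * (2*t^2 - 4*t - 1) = -2*t^3 + 16*t^2 - 23*t - 6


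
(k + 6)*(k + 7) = k^2 + 13*k + 42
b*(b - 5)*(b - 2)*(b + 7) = b^4 - 39*b^2 + 70*b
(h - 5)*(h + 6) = h^2 + h - 30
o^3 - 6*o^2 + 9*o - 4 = (o - 4)*(o - 1)^2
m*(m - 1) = m^2 - m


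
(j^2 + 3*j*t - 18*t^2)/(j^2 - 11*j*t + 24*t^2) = (-j - 6*t)/(-j + 8*t)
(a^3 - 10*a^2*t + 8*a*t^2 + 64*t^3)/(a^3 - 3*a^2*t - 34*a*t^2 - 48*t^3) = (a - 4*t)/(a + 3*t)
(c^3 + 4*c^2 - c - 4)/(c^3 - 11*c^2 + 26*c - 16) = (c^2 + 5*c + 4)/(c^2 - 10*c + 16)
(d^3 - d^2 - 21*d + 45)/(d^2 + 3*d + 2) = (d^3 - d^2 - 21*d + 45)/(d^2 + 3*d + 2)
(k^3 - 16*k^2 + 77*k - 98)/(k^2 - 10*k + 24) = (k^3 - 16*k^2 + 77*k - 98)/(k^2 - 10*k + 24)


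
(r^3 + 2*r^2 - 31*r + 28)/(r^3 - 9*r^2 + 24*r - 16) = (r + 7)/(r - 4)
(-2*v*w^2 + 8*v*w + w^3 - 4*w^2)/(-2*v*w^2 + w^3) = (w - 4)/w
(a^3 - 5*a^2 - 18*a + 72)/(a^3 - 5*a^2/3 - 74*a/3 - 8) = 3*(a - 3)/(3*a + 1)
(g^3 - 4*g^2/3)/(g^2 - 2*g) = g*(3*g - 4)/(3*(g - 2))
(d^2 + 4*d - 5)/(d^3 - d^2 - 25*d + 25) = 1/(d - 5)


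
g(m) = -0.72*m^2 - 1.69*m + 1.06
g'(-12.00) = 15.59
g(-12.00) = -82.34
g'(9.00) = -14.65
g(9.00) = -72.47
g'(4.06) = -7.54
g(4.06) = -17.67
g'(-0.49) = -0.98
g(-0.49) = 1.72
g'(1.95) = -4.50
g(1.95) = -4.97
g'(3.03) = -6.05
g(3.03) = -10.67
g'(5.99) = -10.32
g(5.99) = -34.90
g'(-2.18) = 1.45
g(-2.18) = 1.32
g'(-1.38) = 0.30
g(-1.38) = 2.02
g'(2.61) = -5.45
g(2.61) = -8.26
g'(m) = -1.44*m - 1.69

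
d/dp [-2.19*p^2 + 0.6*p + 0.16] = 0.6 - 4.38*p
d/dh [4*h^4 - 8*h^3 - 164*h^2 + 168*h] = 16*h^3 - 24*h^2 - 328*h + 168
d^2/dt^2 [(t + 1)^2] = 2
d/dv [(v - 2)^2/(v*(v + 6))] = 2*(5*v^2 - 4*v - 12)/(v^2*(v^2 + 12*v + 36))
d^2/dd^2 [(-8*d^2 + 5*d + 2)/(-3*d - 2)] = 88/(27*d^3 + 54*d^2 + 36*d + 8)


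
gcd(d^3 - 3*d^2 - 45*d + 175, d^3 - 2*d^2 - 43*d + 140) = d^2 + 2*d - 35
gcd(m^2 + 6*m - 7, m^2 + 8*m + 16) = 1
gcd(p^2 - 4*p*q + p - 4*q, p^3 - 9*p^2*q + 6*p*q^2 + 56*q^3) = p - 4*q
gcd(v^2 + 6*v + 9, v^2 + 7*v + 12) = v + 3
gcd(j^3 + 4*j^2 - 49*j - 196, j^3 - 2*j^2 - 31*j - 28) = j^2 - 3*j - 28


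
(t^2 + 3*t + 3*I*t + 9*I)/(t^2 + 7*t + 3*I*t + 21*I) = (t + 3)/(t + 7)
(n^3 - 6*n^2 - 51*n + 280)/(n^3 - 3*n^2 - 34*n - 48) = (n^2 + 2*n - 35)/(n^2 + 5*n + 6)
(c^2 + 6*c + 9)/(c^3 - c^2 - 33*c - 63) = 1/(c - 7)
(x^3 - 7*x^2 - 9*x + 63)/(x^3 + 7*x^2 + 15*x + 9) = (x^2 - 10*x + 21)/(x^2 + 4*x + 3)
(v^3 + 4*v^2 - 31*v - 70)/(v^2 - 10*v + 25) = (v^2 + 9*v + 14)/(v - 5)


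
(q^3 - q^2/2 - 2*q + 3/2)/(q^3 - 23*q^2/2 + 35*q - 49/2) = (2*q^2 + q - 3)/(2*q^2 - 21*q + 49)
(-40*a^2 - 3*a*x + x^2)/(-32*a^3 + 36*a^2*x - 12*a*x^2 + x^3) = (5*a + x)/(4*a^2 - 4*a*x + x^2)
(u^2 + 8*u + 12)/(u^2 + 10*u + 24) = (u + 2)/(u + 4)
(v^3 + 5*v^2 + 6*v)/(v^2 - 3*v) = (v^2 + 5*v + 6)/(v - 3)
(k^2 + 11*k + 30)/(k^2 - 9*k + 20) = (k^2 + 11*k + 30)/(k^2 - 9*k + 20)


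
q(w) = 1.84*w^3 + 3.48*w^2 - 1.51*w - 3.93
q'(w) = 5.52*w^2 + 6.96*w - 1.51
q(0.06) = -4.01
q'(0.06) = -1.07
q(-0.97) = -0.87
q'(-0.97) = -3.07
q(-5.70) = -223.01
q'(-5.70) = 138.16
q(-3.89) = -53.71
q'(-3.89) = 54.94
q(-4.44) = -89.67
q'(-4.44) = 76.41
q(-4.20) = -72.52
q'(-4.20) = 66.63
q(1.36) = 5.08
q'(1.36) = 18.17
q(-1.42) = -0.04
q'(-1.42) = -0.26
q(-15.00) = -5408.28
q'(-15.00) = 1136.09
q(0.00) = -3.93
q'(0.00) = -1.51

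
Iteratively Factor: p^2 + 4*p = (p)*(p + 4)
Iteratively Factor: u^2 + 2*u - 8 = (u + 4)*(u - 2)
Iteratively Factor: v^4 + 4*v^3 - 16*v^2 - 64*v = (v - 4)*(v^3 + 8*v^2 + 16*v) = (v - 4)*(v + 4)*(v^2 + 4*v) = v*(v - 4)*(v + 4)*(v + 4)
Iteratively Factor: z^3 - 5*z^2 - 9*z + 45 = (z - 3)*(z^2 - 2*z - 15) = (z - 5)*(z - 3)*(z + 3)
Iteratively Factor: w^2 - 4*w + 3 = (w - 1)*(w - 3)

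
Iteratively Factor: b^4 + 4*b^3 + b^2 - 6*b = (b)*(b^3 + 4*b^2 + b - 6) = b*(b - 1)*(b^2 + 5*b + 6) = b*(b - 1)*(b + 3)*(b + 2)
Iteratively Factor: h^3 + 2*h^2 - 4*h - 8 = (h - 2)*(h^2 + 4*h + 4) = (h - 2)*(h + 2)*(h + 2)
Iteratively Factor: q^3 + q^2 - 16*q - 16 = (q + 4)*(q^2 - 3*q - 4) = (q + 1)*(q + 4)*(q - 4)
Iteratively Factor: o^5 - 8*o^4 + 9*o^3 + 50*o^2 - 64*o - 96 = (o - 4)*(o^4 - 4*o^3 - 7*o^2 + 22*o + 24) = (o - 4)*(o + 2)*(o^3 - 6*o^2 + 5*o + 12) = (o - 4)*(o + 1)*(o + 2)*(o^2 - 7*o + 12) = (o - 4)^2*(o + 1)*(o + 2)*(o - 3)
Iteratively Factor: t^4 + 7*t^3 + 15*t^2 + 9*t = (t + 3)*(t^3 + 4*t^2 + 3*t) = (t + 1)*(t + 3)*(t^2 + 3*t) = (t + 1)*(t + 3)^2*(t)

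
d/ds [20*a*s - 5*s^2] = 20*a - 10*s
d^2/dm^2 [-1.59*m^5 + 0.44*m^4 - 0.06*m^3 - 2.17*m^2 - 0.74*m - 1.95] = -31.8*m^3 + 5.28*m^2 - 0.36*m - 4.34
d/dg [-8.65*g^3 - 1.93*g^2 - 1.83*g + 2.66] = -25.95*g^2 - 3.86*g - 1.83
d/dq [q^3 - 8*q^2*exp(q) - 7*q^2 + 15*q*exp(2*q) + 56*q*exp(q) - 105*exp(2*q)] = -8*q^2*exp(q) + 3*q^2 + 30*q*exp(2*q) + 40*q*exp(q) - 14*q - 195*exp(2*q) + 56*exp(q)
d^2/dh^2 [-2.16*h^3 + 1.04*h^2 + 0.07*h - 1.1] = 2.08 - 12.96*h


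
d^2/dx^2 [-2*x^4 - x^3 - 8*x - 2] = 6*x*(-4*x - 1)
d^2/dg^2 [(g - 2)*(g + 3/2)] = 2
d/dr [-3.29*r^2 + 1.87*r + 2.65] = 1.87 - 6.58*r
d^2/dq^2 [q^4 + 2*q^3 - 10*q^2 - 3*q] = 12*q^2 + 12*q - 20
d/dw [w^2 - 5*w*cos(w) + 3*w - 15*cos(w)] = 5*w*sin(w) + 2*w + 15*sin(w) - 5*cos(w) + 3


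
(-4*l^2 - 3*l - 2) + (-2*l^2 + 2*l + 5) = -6*l^2 - l + 3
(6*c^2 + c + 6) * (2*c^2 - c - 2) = 12*c^4 - 4*c^3 - c^2 - 8*c - 12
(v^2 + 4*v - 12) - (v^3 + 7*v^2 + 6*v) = -v^3 - 6*v^2 - 2*v - 12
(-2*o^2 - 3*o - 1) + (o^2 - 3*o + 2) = -o^2 - 6*o + 1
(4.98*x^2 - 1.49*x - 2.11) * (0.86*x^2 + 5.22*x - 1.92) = 4.2828*x^4 + 24.7142*x^3 - 19.154*x^2 - 8.1534*x + 4.0512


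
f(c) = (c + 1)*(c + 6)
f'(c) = 2*c + 7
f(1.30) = 16.79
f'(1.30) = 9.60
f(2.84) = 33.95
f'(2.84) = 12.68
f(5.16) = 68.75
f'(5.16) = 17.32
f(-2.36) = -4.95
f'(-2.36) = 2.28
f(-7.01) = 6.07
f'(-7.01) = -7.02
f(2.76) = 32.94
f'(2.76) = 12.52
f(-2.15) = -4.43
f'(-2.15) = 2.70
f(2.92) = 34.97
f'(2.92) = 12.84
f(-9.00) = 24.00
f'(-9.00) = -11.00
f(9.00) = 150.00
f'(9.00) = 25.00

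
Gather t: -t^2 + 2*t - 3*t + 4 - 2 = -t^2 - t + 2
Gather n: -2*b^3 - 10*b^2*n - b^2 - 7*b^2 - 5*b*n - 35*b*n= -2*b^3 - 8*b^2 + n*(-10*b^2 - 40*b)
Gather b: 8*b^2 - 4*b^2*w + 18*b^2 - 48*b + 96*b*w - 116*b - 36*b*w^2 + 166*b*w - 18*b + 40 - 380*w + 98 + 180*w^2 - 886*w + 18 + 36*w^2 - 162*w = b^2*(26 - 4*w) + b*(-36*w^2 + 262*w - 182) + 216*w^2 - 1428*w + 156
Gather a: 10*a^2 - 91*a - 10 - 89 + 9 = 10*a^2 - 91*a - 90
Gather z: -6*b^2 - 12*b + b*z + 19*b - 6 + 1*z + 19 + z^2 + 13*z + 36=-6*b^2 + 7*b + z^2 + z*(b + 14) + 49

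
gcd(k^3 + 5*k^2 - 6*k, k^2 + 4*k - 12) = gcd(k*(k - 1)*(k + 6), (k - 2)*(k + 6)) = k + 6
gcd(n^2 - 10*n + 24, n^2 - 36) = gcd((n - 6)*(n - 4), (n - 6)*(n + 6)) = n - 6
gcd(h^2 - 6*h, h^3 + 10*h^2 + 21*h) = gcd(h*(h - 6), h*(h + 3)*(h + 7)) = h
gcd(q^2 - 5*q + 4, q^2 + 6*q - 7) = q - 1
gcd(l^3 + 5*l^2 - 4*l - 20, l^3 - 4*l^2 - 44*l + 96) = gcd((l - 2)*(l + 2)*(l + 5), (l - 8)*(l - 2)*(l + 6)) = l - 2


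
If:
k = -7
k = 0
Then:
No Solution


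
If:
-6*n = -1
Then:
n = 1/6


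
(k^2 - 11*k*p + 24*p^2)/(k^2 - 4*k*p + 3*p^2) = (-k + 8*p)/(-k + p)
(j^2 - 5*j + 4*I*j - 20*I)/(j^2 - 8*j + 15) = (j + 4*I)/(j - 3)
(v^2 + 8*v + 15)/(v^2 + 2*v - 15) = (v + 3)/(v - 3)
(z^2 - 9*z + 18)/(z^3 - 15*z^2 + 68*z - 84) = (z - 3)/(z^2 - 9*z + 14)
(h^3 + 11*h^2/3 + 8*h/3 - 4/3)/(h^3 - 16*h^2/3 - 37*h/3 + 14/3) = (h + 2)/(h - 7)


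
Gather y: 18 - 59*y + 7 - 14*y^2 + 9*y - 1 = -14*y^2 - 50*y + 24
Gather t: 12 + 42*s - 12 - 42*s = 0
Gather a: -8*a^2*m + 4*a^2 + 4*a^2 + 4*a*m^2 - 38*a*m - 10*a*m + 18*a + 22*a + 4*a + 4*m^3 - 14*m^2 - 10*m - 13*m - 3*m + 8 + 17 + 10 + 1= a^2*(8 - 8*m) + a*(4*m^2 - 48*m + 44) + 4*m^3 - 14*m^2 - 26*m + 36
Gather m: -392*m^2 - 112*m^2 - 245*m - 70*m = -504*m^2 - 315*m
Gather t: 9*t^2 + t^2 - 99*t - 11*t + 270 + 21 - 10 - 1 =10*t^2 - 110*t + 280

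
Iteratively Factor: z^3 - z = (z)*(z^2 - 1) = z*(z - 1)*(z + 1)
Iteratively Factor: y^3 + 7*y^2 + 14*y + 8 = (y + 4)*(y^2 + 3*y + 2) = (y + 2)*(y + 4)*(y + 1)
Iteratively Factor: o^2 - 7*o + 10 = (o - 2)*(o - 5)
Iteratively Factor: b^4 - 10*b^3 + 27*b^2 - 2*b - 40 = (b - 4)*(b^3 - 6*b^2 + 3*b + 10) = (b - 5)*(b - 4)*(b^2 - b - 2) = (b - 5)*(b - 4)*(b - 2)*(b + 1)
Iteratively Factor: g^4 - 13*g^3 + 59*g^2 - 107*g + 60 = (g - 4)*(g^3 - 9*g^2 + 23*g - 15) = (g - 4)*(g - 3)*(g^2 - 6*g + 5) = (g - 4)*(g - 3)*(g - 1)*(g - 5)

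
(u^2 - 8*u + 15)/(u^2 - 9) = (u - 5)/(u + 3)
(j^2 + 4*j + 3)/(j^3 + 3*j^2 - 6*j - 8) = (j + 3)/(j^2 + 2*j - 8)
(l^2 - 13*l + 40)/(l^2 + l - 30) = (l - 8)/(l + 6)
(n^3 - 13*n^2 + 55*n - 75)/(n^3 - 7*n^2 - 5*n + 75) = (n - 3)/(n + 3)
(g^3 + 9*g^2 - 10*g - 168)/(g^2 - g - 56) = (g^2 + 2*g - 24)/(g - 8)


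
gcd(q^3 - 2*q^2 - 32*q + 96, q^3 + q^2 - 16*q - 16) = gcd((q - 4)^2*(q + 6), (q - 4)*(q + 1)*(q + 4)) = q - 4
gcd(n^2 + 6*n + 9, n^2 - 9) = n + 3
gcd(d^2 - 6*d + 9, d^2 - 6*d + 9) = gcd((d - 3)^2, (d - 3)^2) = d^2 - 6*d + 9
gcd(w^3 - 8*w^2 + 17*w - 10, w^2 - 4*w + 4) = w - 2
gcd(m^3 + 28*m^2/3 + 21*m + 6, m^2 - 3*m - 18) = m + 3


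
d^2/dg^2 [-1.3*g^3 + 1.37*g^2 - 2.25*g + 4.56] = 2.74 - 7.8*g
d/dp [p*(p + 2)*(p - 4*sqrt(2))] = 3*p^2 - 8*sqrt(2)*p + 4*p - 8*sqrt(2)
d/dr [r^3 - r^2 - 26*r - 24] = 3*r^2 - 2*r - 26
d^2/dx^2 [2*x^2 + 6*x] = 4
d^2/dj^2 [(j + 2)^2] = 2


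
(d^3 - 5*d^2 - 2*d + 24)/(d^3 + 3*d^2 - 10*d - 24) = (d - 4)/(d + 4)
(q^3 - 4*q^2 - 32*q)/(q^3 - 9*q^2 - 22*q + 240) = q*(q + 4)/(q^2 - q - 30)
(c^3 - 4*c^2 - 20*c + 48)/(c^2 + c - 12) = (c^2 - 8*c + 12)/(c - 3)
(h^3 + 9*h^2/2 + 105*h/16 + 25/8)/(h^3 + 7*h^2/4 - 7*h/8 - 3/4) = (16*h^2 + 40*h + 25)/(2*(8*h^2 - 2*h - 3))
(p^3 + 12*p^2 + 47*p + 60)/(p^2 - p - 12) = (p^2 + 9*p + 20)/(p - 4)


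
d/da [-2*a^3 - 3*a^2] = 6*a*(-a - 1)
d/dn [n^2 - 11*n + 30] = 2*n - 11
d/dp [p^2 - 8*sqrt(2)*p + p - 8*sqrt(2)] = 2*p - 8*sqrt(2) + 1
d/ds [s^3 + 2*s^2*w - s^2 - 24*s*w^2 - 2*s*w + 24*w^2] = 3*s^2 + 4*s*w - 2*s - 24*w^2 - 2*w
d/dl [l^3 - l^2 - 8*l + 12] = 3*l^2 - 2*l - 8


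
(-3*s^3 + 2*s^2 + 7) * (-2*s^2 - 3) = 6*s^5 - 4*s^4 + 9*s^3 - 20*s^2 - 21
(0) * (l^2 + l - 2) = 0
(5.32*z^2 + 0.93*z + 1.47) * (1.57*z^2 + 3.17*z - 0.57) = 8.3524*z^4 + 18.3245*z^3 + 2.2236*z^2 + 4.1298*z - 0.8379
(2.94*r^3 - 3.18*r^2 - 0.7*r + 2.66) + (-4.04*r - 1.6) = 2.94*r^3 - 3.18*r^2 - 4.74*r + 1.06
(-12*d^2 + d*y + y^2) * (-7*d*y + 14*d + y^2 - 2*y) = 84*d^3*y - 168*d^3 - 19*d^2*y^2 + 38*d^2*y - 6*d*y^3 + 12*d*y^2 + y^4 - 2*y^3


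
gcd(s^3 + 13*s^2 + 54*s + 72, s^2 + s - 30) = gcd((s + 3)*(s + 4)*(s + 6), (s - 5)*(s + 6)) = s + 6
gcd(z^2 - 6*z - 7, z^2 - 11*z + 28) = z - 7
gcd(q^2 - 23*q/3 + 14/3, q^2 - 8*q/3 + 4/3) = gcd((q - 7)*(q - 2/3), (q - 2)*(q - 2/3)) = q - 2/3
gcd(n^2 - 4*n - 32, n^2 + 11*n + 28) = n + 4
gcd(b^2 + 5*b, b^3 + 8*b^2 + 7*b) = b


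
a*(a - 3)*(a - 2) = a^3 - 5*a^2 + 6*a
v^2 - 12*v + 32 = (v - 8)*(v - 4)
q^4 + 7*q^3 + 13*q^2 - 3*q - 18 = (q - 1)*(q + 2)*(q + 3)^2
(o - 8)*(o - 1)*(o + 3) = o^3 - 6*o^2 - 19*o + 24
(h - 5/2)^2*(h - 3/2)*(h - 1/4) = h^4 - 27*h^3/4 + 123*h^2/8 - 205*h/16 + 75/32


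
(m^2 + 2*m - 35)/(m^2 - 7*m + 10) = (m + 7)/(m - 2)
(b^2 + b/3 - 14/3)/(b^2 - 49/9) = 3*(b - 2)/(3*b - 7)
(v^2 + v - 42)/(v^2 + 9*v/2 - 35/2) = 2*(v - 6)/(2*v - 5)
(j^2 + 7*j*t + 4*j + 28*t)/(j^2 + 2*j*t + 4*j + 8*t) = (j + 7*t)/(j + 2*t)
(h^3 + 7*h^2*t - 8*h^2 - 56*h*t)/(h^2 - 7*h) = (h^2 + 7*h*t - 8*h - 56*t)/(h - 7)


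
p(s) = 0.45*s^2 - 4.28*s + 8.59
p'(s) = 0.9*s - 4.28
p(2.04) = 1.73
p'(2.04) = -2.44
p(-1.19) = 14.32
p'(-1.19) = -5.35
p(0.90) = 5.10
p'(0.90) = -3.47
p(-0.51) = 10.89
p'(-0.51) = -4.74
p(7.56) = 1.95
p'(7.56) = 2.52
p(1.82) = 2.29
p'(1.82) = -2.64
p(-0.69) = 11.76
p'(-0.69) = -4.90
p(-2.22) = 20.31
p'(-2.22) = -6.28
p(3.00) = -0.20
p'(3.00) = -1.58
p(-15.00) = 174.04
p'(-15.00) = -17.78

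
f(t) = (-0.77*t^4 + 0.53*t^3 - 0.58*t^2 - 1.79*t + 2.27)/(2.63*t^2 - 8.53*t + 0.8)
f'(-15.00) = 8.06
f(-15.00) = -56.73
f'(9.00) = -5.77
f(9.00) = -34.48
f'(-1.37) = 0.59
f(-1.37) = -0.03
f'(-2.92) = 1.22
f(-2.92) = -1.38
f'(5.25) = -1.89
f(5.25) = -18.64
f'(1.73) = 2.57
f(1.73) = 1.10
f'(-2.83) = 1.18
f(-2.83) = -1.28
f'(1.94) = 4.02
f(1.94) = 1.78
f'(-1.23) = 0.56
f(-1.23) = 0.06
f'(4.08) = 6.62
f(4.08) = -19.64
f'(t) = (8.53 - 5.26*t)*(-0.77*t^4 + 0.53*t^3 - 0.58*t^2 - 1.79*t + 2.27)/(2.63*t^2 - 8.53*t + 0.8)^2 + (-3.08*t^3 + 1.59*t^2 - 1.16*t - 1.79)/(2.63*t^2 - 8.53*t + 0.8)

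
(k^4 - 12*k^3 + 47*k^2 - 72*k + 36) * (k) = k^5 - 12*k^4 + 47*k^3 - 72*k^2 + 36*k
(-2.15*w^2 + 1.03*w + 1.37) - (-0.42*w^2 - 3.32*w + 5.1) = -1.73*w^2 + 4.35*w - 3.73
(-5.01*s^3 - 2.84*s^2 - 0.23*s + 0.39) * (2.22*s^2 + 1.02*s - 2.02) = -11.1222*s^5 - 11.415*s^4 + 6.7128*s^3 + 6.368*s^2 + 0.8624*s - 0.7878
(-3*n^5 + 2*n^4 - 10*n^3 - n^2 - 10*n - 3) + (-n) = -3*n^5 + 2*n^4 - 10*n^3 - n^2 - 11*n - 3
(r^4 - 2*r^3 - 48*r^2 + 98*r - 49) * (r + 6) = r^5 + 4*r^4 - 60*r^3 - 190*r^2 + 539*r - 294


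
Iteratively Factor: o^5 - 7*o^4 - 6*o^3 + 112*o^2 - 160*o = (o + 4)*(o^4 - 11*o^3 + 38*o^2 - 40*o) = (o - 4)*(o + 4)*(o^3 - 7*o^2 + 10*o) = (o - 4)*(o - 2)*(o + 4)*(o^2 - 5*o) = (o - 5)*(o - 4)*(o - 2)*(o + 4)*(o)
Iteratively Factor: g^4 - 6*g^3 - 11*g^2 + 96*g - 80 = (g + 4)*(g^3 - 10*g^2 + 29*g - 20) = (g - 1)*(g + 4)*(g^2 - 9*g + 20) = (g - 4)*(g - 1)*(g + 4)*(g - 5)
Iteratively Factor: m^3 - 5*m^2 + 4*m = (m - 4)*(m^2 - m) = (m - 4)*(m - 1)*(m)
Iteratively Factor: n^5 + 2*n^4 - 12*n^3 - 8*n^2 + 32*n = (n + 4)*(n^4 - 2*n^3 - 4*n^2 + 8*n) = n*(n + 4)*(n^3 - 2*n^2 - 4*n + 8) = n*(n - 2)*(n + 4)*(n^2 - 4) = n*(n - 2)^2*(n + 4)*(n + 2)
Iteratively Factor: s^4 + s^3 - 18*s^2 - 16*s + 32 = (s - 4)*(s^3 + 5*s^2 + 2*s - 8) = (s - 4)*(s + 2)*(s^2 + 3*s - 4) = (s - 4)*(s - 1)*(s + 2)*(s + 4)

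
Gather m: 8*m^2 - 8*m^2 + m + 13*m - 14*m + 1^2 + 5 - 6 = 0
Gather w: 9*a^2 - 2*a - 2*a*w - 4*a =9*a^2 - 2*a*w - 6*a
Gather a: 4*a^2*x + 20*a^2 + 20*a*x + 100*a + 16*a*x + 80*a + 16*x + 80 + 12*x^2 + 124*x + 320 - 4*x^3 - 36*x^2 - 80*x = a^2*(4*x + 20) + a*(36*x + 180) - 4*x^3 - 24*x^2 + 60*x + 400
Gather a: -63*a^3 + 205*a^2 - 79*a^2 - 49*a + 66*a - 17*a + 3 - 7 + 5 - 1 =-63*a^3 + 126*a^2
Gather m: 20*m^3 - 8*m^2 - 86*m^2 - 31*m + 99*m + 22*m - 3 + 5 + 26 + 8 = 20*m^3 - 94*m^2 + 90*m + 36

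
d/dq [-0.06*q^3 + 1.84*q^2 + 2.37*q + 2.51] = -0.18*q^2 + 3.68*q + 2.37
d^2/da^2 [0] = 0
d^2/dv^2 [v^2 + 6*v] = 2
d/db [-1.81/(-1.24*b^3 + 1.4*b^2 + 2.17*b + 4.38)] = (-6.7332*b^2 + 5.068*b + 3.9277)/(-1.24*b^3 + 1.4*b^2 + 2.17*b + 4.38)^2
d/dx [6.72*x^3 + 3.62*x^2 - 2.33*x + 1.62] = 20.16*x^2 + 7.24*x - 2.33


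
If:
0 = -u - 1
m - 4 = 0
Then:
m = 4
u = -1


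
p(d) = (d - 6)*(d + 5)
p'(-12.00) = -25.00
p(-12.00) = 126.00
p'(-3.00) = -7.00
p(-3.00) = -18.00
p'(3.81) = 6.62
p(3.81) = -19.29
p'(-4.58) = -10.16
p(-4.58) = -4.44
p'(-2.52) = -6.04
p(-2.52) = -21.13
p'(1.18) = 1.36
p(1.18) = -29.79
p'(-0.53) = -2.06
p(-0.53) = -29.19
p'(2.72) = 4.44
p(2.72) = -25.32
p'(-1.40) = -3.80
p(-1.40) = -26.64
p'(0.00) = -1.00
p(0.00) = -30.00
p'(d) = 2*d - 1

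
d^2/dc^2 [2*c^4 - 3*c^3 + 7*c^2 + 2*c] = 24*c^2 - 18*c + 14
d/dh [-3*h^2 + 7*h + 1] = 7 - 6*h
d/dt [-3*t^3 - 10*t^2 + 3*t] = -9*t^2 - 20*t + 3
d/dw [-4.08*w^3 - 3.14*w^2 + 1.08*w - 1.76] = -12.24*w^2 - 6.28*w + 1.08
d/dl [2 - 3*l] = -3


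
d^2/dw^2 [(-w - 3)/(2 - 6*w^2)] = 9*(4*w^2*(w + 3) - (w + 1)*(3*w^2 - 1))/(3*w^2 - 1)^3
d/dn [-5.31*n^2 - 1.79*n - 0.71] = -10.62*n - 1.79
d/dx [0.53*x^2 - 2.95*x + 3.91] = 1.06*x - 2.95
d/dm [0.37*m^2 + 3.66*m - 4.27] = 0.74*m + 3.66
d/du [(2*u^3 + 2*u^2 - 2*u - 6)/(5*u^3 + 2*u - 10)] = 2*(-5*u^4 + 14*u^3 + 17*u^2 - 20*u + 16)/(25*u^6 + 20*u^4 - 100*u^3 + 4*u^2 - 40*u + 100)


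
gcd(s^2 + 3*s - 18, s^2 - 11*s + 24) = s - 3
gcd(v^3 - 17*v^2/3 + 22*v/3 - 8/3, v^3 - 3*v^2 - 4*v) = v - 4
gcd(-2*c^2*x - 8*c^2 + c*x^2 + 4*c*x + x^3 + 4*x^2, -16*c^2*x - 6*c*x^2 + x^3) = 2*c + x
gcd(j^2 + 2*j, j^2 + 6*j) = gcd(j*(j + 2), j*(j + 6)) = j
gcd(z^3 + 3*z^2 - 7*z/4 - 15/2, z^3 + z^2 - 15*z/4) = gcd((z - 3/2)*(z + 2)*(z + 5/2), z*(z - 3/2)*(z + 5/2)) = z^2 + z - 15/4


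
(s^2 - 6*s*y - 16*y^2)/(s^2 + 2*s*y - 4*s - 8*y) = (s - 8*y)/(s - 4)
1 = 1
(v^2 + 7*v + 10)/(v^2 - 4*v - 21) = (v^2 + 7*v + 10)/(v^2 - 4*v - 21)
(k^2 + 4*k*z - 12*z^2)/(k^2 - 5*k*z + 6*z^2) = (-k - 6*z)/(-k + 3*z)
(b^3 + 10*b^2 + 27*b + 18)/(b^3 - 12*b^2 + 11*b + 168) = (b^2 + 7*b + 6)/(b^2 - 15*b + 56)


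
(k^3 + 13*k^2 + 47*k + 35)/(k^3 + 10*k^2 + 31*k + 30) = (k^2 + 8*k + 7)/(k^2 + 5*k + 6)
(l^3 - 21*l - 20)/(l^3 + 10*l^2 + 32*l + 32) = (l^2 - 4*l - 5)/(l^2 + 6*l + 8)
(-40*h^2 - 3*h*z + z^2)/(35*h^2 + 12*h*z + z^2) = (-8*h + z)/(7*h + z)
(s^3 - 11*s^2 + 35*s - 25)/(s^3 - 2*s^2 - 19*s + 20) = (s - 5)/(s + 4)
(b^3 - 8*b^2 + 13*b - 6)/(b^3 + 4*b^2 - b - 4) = (b^2 - 7*b + 6)/(b^2 + 5*b + 4)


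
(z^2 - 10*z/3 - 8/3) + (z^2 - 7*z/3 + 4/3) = 2*z^2 - 17*z/3 - 4/3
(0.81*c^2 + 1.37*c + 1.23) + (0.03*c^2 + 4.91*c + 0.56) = 0.84*c^2 + 6.28*c + 1.79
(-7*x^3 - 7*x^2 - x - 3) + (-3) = -7*x^3 - 7*x^2 - x - 6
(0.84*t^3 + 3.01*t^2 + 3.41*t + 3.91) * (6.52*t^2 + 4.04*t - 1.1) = 5.4768*t^5 + 23.0188*t^4 + 33.4696*t^3 + 35.9586*t^2 + 12.0454*t - 4.301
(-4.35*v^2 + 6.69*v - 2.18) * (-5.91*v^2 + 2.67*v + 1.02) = 25.7085*v^4 - 51.1524*v^3 + 26.3091*v^2 + 1.0032*v - 2.2236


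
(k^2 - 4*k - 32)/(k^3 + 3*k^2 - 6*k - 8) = (k - 8)/(k^2 - k - 2)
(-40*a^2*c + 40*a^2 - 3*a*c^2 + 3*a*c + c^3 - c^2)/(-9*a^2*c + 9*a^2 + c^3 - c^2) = (40*a^2 + 3*a*c - c^2)/(9*a^2 - c^2)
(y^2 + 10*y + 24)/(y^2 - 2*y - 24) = (y + 6)/(y - 6)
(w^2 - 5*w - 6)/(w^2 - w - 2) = (w - 6)/(w - 2)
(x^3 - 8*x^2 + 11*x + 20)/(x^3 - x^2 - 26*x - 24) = (x^2 - 9*x + 20)/(x^2 - 2*x - 24)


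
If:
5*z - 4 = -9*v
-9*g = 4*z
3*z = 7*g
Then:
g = 0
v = 4/9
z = 0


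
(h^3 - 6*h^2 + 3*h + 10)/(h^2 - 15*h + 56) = (h^3 - 6*h^2 + 3*h + 10)/(h^2 - 15*h + 56)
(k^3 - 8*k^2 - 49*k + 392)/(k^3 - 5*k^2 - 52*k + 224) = (k - 7)/(k - 4)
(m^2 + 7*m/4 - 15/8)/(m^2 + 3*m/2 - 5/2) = (m - 3/4)/(m - 1)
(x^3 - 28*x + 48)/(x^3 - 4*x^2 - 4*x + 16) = (x + 6)/(x + 2)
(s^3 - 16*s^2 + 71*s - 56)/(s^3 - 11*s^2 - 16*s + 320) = (s^2 - 8*s + 7)/(s^2 - 3*s - 40)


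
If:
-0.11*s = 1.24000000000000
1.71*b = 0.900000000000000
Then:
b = 0.53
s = -11.27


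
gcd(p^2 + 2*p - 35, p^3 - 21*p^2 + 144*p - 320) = p - 5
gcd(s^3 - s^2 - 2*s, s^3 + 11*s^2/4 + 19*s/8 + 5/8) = s + 1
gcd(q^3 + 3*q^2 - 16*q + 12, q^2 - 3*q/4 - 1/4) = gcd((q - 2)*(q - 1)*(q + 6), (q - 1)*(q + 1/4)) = q - 1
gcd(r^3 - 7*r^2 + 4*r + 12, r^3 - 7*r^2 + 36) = r - 6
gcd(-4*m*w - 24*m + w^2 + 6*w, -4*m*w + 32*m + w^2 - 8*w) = -4*m + w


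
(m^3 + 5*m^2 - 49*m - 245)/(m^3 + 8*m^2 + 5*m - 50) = (m^2 - 49)/(m^2 + 3*m - 10)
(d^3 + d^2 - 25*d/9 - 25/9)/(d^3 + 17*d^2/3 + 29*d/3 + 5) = (d - 5/3)/(d + 3)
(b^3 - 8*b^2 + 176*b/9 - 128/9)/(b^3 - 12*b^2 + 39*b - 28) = (b^2 - 4*b + 32/9)/(b^2 - 8*b + 7)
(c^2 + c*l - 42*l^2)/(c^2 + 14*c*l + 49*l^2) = (c - 6*l)/(c + 7*l)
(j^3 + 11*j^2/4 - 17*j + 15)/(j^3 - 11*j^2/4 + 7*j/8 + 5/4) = 2*(j + 6)/(2*j + 1)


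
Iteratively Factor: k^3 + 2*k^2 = (k)*(k^2 + 2*k) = k*(k + 2)*(k)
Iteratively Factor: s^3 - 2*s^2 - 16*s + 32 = (s - 2)*(s^2 - 16) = (s - 4)*(s - 2)*(s + 4)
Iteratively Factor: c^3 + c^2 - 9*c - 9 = (c - 3)*(c^2 + 4*c + 3) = (c - 3)*(c + 3)*(c + 1)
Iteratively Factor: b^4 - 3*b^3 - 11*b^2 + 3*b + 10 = (b - 5)*(b^3 + 2*b^2 - b - 2) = (b - 5)*(b + 1)*(b^2 + b - 2) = (b - 5)*(b + 1)*(b + 2)*(b - 1)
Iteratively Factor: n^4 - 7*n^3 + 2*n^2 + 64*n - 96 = (n - 2)*(n^3 - 5*n^2 - 8*n + 48) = (n - 2)*(n + 3)*(n^2 - 8*n + 16) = (n - 4)*(n - 2)*(n + 3)*(n - 4)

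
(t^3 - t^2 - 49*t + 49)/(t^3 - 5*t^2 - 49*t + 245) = (t - 1)/(t - 5)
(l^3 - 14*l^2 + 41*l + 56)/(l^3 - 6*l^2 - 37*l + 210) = (l^2 - 7*l - 8)/(l^2 + l - 30)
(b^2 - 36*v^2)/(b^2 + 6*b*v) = (b - 6*v)/b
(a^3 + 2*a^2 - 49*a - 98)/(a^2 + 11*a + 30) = (a^3 + 2*a^2 - 49*a - 98)/(a^2 + 11*a + 30)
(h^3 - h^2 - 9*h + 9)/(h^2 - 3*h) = h + 2 - 3/h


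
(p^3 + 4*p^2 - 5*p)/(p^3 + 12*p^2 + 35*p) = (p - 1)/(p + 7)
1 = 1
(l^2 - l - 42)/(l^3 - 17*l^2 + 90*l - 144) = (l^2 - l - 42)/(l^3 - 17*l^2 + 90*l - 144)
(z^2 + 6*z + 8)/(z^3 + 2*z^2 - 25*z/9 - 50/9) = 9*(z + 4)/(9*z^2 - 25)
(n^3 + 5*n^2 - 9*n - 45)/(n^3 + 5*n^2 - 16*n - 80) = (n^2 - 9)/(n^2 - 16)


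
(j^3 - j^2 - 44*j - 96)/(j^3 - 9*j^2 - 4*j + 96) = (j + 4)/(j - 4)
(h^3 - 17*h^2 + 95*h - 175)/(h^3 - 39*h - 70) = (h^2 - 10*h + 25)/(h^2 + 7*h + 10)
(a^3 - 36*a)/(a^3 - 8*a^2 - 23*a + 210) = a*(a + 6)/(a^2 - 2*a - 35)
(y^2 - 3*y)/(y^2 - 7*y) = (y - 3)/(y - 7)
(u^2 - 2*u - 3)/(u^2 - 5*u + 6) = (u + 1)/(u - 2)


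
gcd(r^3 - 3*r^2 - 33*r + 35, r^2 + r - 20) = r + 5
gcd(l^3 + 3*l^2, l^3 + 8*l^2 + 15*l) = l^2 + 3*l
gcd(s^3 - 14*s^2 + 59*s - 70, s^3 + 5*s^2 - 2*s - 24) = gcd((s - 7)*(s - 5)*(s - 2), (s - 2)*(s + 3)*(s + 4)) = s - 2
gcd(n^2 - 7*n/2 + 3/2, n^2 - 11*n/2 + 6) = 1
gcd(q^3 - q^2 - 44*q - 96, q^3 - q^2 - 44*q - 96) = q^3 - q^2 - 44*q - 96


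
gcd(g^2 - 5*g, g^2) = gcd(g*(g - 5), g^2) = g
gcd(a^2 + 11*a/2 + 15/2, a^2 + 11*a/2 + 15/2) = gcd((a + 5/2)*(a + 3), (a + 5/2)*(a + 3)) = a^2 + 11*a/2 + 15/2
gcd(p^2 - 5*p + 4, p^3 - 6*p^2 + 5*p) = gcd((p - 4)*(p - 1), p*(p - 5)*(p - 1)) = p - 1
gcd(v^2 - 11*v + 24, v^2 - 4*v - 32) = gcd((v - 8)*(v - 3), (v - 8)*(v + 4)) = v - 8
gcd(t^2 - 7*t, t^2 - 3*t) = t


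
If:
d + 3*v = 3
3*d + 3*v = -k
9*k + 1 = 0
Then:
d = -13/9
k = -1/9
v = 40/27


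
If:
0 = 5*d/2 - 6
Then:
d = 12/5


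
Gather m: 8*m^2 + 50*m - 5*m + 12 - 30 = 8*m^2 + 45*m - 18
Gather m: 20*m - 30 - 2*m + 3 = 18*m - 27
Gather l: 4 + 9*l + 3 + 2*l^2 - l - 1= 2*l^2 + 8*l + 6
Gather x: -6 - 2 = -8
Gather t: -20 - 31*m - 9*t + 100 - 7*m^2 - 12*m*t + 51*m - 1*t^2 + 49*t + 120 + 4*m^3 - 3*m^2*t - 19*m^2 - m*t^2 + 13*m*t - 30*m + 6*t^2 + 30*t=4*m^3 - 26*m^2 - 10*m + t^2*(5 - m) + t*(-3*m^2 + m + 70) + 200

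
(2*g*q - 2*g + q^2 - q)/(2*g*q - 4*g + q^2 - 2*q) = (q - 1)/(q - 2)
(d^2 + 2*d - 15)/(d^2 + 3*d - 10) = (d - 3)/(d - 2)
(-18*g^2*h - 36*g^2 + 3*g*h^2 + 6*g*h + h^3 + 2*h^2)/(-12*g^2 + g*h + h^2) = (6*g*h + 12*g + h^2 + 2*h)/(4*g + h)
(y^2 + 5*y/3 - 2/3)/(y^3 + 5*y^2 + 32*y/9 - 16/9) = 3*(y + 2)/(3*y^2 + 16*y + 16)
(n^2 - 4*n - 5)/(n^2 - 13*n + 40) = (n + 1)/(n - 8)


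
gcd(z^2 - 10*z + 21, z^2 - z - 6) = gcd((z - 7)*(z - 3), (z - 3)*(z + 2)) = z - 3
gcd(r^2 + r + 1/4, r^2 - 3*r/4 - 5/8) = r + 1/2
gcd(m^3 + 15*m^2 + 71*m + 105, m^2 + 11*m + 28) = m + 7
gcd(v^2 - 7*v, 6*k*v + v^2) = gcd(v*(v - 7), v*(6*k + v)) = v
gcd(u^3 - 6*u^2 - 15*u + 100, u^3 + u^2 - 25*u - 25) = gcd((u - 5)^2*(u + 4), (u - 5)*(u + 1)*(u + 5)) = u - 5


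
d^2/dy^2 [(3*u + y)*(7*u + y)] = 2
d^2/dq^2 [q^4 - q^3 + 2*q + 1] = 6*q*(2*q - 1)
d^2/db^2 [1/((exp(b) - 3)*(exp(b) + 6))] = (4*exp(3*b) + 9*exp(2*b) + 81*exp(b) + 54)*exp(b)/(exp(6*b) + 9*exp(5*b) - 27*exp(4*b) - 297*exp(3*b) + 486*exp(2*b) + 2916*exp(b) - 5832)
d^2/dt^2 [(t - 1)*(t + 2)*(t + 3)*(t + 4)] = 12*t^2 + 48*t + 34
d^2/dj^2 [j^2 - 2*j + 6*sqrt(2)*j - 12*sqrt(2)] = 2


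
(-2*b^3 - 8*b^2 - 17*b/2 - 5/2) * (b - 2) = -2*b^4 - 4*b^3 + 15*b^2/2 + 29*b/2 + 5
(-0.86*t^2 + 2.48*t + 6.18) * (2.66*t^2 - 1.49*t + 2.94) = -2.2876*t^4 + 7.8782*t^3 + 10.2152*t^2 - 1.917*t + 18.1692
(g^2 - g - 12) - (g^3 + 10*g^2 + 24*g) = -g^3 - 9*g^2 - 25*g - 12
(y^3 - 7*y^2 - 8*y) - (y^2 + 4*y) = y^3 - 8*y^2 - 12*y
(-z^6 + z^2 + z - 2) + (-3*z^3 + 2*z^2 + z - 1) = -z^6 - 3*z^3 + 3*z^2 + 2*z - 3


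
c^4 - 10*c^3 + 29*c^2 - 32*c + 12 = (c - 6)*(c - 2)*(c - 1)^2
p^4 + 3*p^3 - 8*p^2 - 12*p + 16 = (p - 2)*(p - 1)*(p + 2)*(p + 4)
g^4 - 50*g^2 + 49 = (g - 7)*(g - 1)*(g + 1)*(g + 7)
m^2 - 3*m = m*(m - 3)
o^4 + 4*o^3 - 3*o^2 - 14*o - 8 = (o - 2)*(o + 1)^2*(o + 4)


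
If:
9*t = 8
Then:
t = 8/9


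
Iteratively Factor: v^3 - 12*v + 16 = (v - 2)*(v^2 + 2*v - 8) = (v - 2)*(v + 4)*(v - 2)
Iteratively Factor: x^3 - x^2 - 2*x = (x - 2)*(x^2 + x) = (x - 2)*(x + 1)*(x)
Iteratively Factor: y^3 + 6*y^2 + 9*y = (y + 3)*(y^2 + 3*y) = y*(y + 3)*(y + 3)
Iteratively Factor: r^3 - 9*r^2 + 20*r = (r - 5)*(r^2 - 4*r) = (r - 5)*(r - 4)*(r)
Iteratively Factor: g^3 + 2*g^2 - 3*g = (g - 1)*(g^2 + 3*g) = g*(g - 1)*(g + 3)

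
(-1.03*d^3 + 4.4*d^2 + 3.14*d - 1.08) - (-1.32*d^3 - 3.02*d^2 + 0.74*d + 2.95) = 0.29*d^3 + 7.42*d^2 + 2.4*d - 4.03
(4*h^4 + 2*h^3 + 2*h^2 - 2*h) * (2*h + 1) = 8*h^5 + 8*h^4 + 6*h^3 - 2*h^2 - 2*h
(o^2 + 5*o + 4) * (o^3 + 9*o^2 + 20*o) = o^5 + 14*o^4 + 69*o^3 + 136*o^2 + 80*o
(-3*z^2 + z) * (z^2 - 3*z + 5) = -3*z^4 + 10*z^3 - 18*z^2 + 5*z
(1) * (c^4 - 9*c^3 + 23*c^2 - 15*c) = c^4 - 9*c^3 + 23*c^2 - 15*c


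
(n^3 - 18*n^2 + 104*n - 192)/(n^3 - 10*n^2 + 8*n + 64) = (n - 6)/(n + 2)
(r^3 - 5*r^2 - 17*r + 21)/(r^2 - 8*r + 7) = r + 3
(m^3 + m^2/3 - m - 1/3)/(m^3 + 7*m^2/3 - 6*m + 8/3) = (3*m^2 + 4*m + 1)/(3*m^2 + 10*m - 8)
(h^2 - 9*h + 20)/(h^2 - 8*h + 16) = (h - 5)/(h - 4)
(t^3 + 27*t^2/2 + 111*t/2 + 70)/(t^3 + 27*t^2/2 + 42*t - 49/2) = (2*t^2 + 13*t + 20)/(2*t^2 + 13*t - 7)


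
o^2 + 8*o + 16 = (o + 4)^2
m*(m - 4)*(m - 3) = m^3 - 7*m^2 + 12*m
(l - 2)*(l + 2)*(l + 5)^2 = l^4 + 10*l^3 + 21*l^2 - 40*l - 100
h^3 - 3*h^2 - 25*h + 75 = (h - 5)*(h - 3)*(h + 5)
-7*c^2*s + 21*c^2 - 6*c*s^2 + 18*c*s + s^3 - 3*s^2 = (-7*c + s)*(c + s)*(s - 3)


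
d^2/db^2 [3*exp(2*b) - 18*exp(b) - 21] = (12*exp(b) - 18)*exp(b)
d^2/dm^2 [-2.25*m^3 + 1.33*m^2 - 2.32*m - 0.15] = 2.66 - 13.5*m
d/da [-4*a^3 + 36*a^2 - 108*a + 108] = -12*a^2 + 72*a - 108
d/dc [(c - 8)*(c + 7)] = 2*c - 1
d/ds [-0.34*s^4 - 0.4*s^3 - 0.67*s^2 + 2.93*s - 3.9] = -1.36*s^3 - 1.2*s^2 - 1.34*s + 2.93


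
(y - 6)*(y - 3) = y^2 - 9*y + 18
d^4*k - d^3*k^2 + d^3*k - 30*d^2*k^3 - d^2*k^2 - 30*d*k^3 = d*(d - 6*k)*(d + 5*k)*(d*k + k)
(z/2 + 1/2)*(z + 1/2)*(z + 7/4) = z^3/2 + 13*z^2/8 + 25*z/16 + 7/16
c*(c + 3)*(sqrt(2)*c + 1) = sqrt(2)*c^3 + c^2 + 3*sqrt(2)*c^2 + 3*c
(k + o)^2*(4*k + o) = 4*k^3 + 9*k^2*o + 6*k*o^2 + o^3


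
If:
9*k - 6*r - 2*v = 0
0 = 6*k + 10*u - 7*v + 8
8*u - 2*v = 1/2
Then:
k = 3*v/4 - 23/16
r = 19*v/24 - 69/32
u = v/4 + 1/16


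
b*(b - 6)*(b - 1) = b^3 - 7*b^2 + 6*b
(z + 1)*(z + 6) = z^2 + 7*z + 6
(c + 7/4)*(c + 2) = c^2 + 15*c/4 + 7/2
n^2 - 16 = (n - 4)*(n + 4)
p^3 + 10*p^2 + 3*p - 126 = (p - 3)*(p + 6)*(p + 7)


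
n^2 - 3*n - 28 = (n - 7)*(n + 4)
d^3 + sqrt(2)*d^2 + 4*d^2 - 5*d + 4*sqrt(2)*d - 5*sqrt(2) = (d - 1)*(d + 5)*(d + sqrt(2))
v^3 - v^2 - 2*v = v*(v - 2)*(v + 1)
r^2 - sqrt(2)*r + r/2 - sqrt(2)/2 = (r + 1/2)*(r - sqrt(2))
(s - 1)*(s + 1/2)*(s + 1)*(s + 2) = s^4 + 5*s^3/2 - 5*s/2 - 1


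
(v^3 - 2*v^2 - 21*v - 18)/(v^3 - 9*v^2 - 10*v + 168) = (v^2 + 4*v + 3)/(v^2 - 3*v - 28)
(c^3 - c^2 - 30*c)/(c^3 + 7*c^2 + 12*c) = (c^2 - c - 30)/(c^2 + 7*c + 12)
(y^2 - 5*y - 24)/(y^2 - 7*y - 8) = (y + 3)/(y + 1)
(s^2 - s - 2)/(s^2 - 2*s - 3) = (s - 2)/(s - 3)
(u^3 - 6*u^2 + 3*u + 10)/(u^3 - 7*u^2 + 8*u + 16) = (u^2 - 7*u + 10)/(u^2 - 8*u + 16)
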